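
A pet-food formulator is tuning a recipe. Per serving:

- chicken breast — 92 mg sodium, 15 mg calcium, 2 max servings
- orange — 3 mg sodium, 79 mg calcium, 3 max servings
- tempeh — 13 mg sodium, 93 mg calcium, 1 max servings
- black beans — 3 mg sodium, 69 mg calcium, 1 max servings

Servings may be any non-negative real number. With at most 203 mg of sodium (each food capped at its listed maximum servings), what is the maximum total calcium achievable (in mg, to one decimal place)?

Calcium per mg sodium: orange 26.33, black beans 23, tempeh 7.154, chicken breast 0.163.
Take 3 servings of orange: uses 9 mg sodium, +237.0 mg calcium (running total 237.0 mg).
Take 1 serving of black beans: uses 3 mg sodium, +69.0 mg calcium (running total 306.0 mg).
Take 1 serving of tempeh: uses 13 mg sodium, +93.0 mg calcium (running total 399.0 mg).
Take 1.935 servings of chicken breast: uses 178 mg sodium, +29.0 mg calcium (running total 428.0 mg).
Filling greedily by calcium-per-mg sodium is optimal for one linear limit, giving 428.0 mg.

428.0 mg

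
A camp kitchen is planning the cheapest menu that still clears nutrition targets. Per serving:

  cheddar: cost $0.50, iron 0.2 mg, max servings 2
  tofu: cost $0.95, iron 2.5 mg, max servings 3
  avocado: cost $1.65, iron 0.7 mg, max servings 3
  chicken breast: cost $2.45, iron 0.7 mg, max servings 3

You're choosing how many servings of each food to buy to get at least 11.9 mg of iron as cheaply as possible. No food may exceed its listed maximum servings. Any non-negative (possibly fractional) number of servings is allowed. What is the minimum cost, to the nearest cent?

$15.45

Cost per mg of iron: tofu $0.3800, avocado $2.3571, cheddar $2.5000, chicken breast $3.5000.
Take 3 servings of tofu: +7.5 mg iron for $2.85 (total $2.85, still need 4.4 mg).
Take 3 servings of avocado: +2.1 mg iron for $4.95 (total $7.80, still need 2.3 mg).
Take 2 servings of cheddar: +0.4 mg iron for $1.00 (total $8.80, still need 1.9 mg).
Take 2.714 servings of chicken breast: +1.9 mg iron for $6.65 (total $15.45, still need 0.0 mg).
Filling from the cheapest source first is optimal under one linear minimum: $15.45.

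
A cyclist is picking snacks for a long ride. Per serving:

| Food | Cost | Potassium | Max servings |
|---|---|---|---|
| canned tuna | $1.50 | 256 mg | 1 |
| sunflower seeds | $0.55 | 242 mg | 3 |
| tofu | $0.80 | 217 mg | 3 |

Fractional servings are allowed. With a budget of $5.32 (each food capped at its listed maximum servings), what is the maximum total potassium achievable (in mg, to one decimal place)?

Potassium per dollar: sunflower seeds 440, tofu 271.2, canned tuna 170.7.
Take 3 servings of sunflower seeds: spends $1.65, +726.0 mg potassium (running total 726.0 mg).
Take 3 servings of tofu: spends $2.40, +651.0 mg potassium (running total 1377.0 mg).
Take 0.8467 servings of canned tuna: spends $1.27, +216.7 mg potassium (running total 1593.7 mg).
Greedy by best ratio exhausts the cost allowance optimally: 1593.7 mg.

1593.7 mg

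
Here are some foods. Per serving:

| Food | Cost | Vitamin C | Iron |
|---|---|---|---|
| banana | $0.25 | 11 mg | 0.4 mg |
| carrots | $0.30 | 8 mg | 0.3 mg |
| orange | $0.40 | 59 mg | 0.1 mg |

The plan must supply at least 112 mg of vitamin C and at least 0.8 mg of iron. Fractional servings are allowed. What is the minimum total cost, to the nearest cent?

$1.04

The cheapest plan sits at a corner of the feasible region — with two constraints it uses at most two foods.
banana only: max(112/11, 0.8/0.4) = 10.18 servings → $2.55.
carrots only: max(112/8, 0.8/0.3) = 14 servings → $4.20.
orange only: max(112/59, 0.8/0.1) = 8 servings → $3.20.
banana + carrots with both targets exact would need a negative amount; discard.
banana + orange with both tight: 1.6 servings and 1.6 servings → $1.04.
carrots + orange with both tight: 2.13 servings and 1.609 servings → $1.28.
So the least-cost plan costs $1.04.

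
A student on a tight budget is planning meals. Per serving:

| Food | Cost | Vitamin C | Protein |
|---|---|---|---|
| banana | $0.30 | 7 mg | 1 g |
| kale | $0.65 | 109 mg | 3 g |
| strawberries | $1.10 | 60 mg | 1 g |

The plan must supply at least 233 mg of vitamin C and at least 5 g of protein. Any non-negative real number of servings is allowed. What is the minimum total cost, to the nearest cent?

Two binding constraints pin down two serving amounts, so the optimal mix uses at most two foods. The candidates are each food alone (scaled to the tighter of vitamin C/protein) and each pair with both constraints tight.
banana only: max(233/7, 5/1) = 33.29 servings → $9.99.
kale only: max(233/109, 5/3) = 2.138 servings → $1.39.
strawberries only: max(233/60, 5/1) = 5 servings → $5.50.
banana + kale: intersection lies outside the first quadrant.
banana + strawberries with both tight: 1.264 servings and 3.736 servings → $4.49.
kale + strawberries with both tight: 0.9437 servings and 2.169 servings → $3.00.
So the least-cost plan costs $1.39.

$1.39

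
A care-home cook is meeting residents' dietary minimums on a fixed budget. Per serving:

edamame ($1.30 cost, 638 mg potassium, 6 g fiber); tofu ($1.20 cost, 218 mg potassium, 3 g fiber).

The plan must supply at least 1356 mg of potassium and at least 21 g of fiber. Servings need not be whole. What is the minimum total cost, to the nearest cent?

An LP optimum is at a vertex; with two nutrient constraints at most two foods are used. Check each candidate.
edamame only: max(1356/638, 21/6) = 3.5 servings → $4.55.
tofu only: max(1356/218, 21/3) = 7 servings → $8.40.
edamame + tofu: intersection lies outside the first quadrant.
Cheapest feasible corner: $4.55.

$4.55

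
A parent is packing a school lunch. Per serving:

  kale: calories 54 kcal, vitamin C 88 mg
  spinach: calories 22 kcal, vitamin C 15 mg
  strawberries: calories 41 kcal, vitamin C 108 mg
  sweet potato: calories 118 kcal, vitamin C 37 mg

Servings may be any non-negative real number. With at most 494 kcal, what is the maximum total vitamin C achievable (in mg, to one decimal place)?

Vitamin C per kcal: strawberries 2.634, kale 1.63, spinach 0.6818, sweet potato 0.3136.
With no serving limits, spend the whole calories allowance on strawberries: 494 kcal / 41 kcal × 108 mg = 1301.3 mg.

1301.3 mg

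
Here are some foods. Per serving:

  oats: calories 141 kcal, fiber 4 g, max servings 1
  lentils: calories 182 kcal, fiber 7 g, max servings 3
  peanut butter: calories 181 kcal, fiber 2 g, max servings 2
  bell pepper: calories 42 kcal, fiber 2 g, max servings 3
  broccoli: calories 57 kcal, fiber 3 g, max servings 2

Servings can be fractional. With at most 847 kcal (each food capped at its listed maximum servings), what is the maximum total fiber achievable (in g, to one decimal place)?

Fiber per kcal: broccoli 0.05263, bell pepper 0.04762, lentils 0.03846, oats 0.02837, peanut butter 0.01105.
Take 2 servings of broccoli: uses 114 kcal, +6.0 g fiber (running total 6.0 g).
Take 3 servings of bell pepper: uses 126 kcal, +6.0 g fiber (running total 12.0 g).
Take 3 servings of lentils: uses 546 kcal, +21.0 g fiber (running total 33.0 g).
Take 0.4326 servings of oats: uses 61 kcal, +1.7 g fiber (running total 34.7 g).
Filling greedily by fiber-per-kcal is optimal for one linear limit, giving 34.7 g.

34.7 g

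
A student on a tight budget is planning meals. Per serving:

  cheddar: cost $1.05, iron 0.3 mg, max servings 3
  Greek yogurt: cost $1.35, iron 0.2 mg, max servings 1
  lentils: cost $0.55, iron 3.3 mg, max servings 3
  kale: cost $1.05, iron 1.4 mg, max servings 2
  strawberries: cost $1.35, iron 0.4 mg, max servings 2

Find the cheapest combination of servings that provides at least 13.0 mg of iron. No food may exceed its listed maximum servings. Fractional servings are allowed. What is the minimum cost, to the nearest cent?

$4.76

Cost per mg of iron: lentils $0.1667, kale $0.7500, strawberries $3.3750, cheddar $3.5000, Greek yogurt $6.7500.
Take 3 servings of lentils: +9.9 mg iron for $1.65 (total $1.65, still need 3.1 mg).
Take 2 servings of kale: +2.8 mg iron for $2.10 (total $3.75, still need 0.3 mg).
Take 0.75 servings of strawberries: +0.3 mg iron for $1.01 (total $4.76, still need 0.0 mg).
Greedy by cheapest-per-mg is optimal for a single linear constraint, so the minimum cost is $4.76.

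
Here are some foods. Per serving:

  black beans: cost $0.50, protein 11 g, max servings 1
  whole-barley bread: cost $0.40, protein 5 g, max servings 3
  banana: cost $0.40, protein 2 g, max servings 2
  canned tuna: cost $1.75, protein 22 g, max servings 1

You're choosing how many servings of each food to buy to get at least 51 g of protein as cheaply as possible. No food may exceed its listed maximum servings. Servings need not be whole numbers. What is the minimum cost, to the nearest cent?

Cost per g of protein: black beans $0.0455, canned tuna $0.0795, whole-barley bread $0.0800, banana $0.2000.
Take 1 serving of black beans: +11.0 g protein for $0.50 (total $0.50, still need 40.0 g).
Take 1 serving of canned tuna: +22.0 g protein for $1.75 (total $2.25, still need 18.0 g).
Take 3 servings of whole-barley bread: +15.0 g protein for $1.20 (total $3.45, still need 3.0 g).
Take 1.5 servings of banana: +3.0 g protein for $0.60 (total $4.05, still need 0.0 g).
Filling from the cheapest source first is optimal under one linear minimum: $4.05.

$4.05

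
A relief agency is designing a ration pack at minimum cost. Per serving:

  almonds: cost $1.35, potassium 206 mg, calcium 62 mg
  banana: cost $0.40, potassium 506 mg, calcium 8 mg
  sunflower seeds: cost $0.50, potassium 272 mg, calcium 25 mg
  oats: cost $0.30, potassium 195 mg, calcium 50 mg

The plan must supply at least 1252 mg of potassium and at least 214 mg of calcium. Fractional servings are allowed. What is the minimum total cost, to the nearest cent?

Check every corner: each single food scaled to meet both minima, and each pair solved so both constraints bind.
almonds only: max(1252/206, 214/62) = 6.078 servings → $8.20.
banana only: max(1252/506, 214/8) = 26.75 servings → $10.70.
sunflower seeds only: max(1252/272, 214/25) = 8.56 servings → $4.28.
oats only: max(1252/195, 214/50) = 6.421 servings → $1.93.
almonds + banana with both tight: 3.306 servings and 1.128 servings → $4.91.
almonds + sunflower seeds with both tight: 2.297 servings and 2.863 servings → $4.53.
almonds + oats: intersection lies outside the first quadrant.
banana + sunflower seeds: the both-tight solution has a negative serving — not a feasible corner.
banana + oats with both tight: 0.8791 servings and 4.139 servings → $1.59.
sunflower seeds + oats with both tight: 2.392 servings and 3.084 servings → $2.12.
The minimum over all feasible corners is $1.59.

$1.59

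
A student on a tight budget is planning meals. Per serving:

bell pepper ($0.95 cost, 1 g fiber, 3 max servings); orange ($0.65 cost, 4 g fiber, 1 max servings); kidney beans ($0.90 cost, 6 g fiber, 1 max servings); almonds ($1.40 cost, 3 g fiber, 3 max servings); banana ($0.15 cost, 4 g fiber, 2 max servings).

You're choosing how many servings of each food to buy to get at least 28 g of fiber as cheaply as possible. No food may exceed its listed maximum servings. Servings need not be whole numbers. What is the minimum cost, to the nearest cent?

Cost per g of fiber: banana $0.0375, kidney beans $0.1500, orange $0.1625, almonds $0.4667, bell pepper $0.9500.
Take 2 servings of banana: +8.0 g fiber for $0.30 (total $0.30, still need 20.0 g).
Take 1 serving of kidney beans: +6.0 g fiber for $0.90 (total $1.20, still need 14.0 g).
Take 1 serving of orange: +4.0 g fiber for $0.65 (total $1.85, still need 10.0 g).
Take 3 servings of almonds: +9.0 g fiber for $4.20 (total $6.05, still need 1.0 g).
Take 1 serving of bell pepper: +1.0 g fiber for $0.95 (total $7.00, still need 0.0 g).
Filling from the cheapest source first is optimal under one linear minimum: $7.00.

$7.00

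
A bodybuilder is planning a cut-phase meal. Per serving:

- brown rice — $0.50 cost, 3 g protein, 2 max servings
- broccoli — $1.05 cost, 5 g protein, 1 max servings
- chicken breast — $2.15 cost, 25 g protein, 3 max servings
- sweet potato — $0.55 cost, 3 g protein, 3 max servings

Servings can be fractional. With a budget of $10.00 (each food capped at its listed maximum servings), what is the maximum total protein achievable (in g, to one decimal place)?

Protein per dollar: chicken breast 11.63, brown rice 6, sweet potato 5.455, broccoli 4.762.
Take 3 servings of chicken breast: spends $6.45, +75.0 g protein (running total 75.0 g).
Take 2 servings of brown rice: spends $1.00, +6.0 g protein (running total 81.0 g).
Take 3 servings of sweet potato: spends $1.65, +9.0 g protein (running total 90.0 g).
Take 0.8571 servings of broccoli: spends $0.90, +4.3 g protein (running total 94.3 g).
Filling greedily by protein-per-dollar is optimal for one linear limit, giving 94.3 g.

94.3 g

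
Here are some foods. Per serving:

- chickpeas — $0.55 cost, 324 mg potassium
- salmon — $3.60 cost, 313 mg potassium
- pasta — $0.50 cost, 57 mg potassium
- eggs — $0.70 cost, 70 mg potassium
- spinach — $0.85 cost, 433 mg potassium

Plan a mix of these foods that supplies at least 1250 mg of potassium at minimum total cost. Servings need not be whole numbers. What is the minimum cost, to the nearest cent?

$2.12

Cost per mg of potassium: chickpeas $0.0017, spinach $0.0020, pasta $0.0088, eggs $0.0100, salmon $0.0115.
With no serving limits, use only chickpeas: 1250 mg / 324 mg = 3.858 servings × $0.55 = $2.12.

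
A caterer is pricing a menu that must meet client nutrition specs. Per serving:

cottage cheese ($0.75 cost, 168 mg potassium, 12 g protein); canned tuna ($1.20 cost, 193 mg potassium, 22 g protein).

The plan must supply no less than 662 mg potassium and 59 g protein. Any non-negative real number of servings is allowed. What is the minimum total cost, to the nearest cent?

A basic optimal solution has at most two foods positive. Try each food alone and each pair with both targets met exactly.
cottage cheese only: max(662/168, 59/12) = 4.917 servings → $3.69.
canned tuna only: max(662/193, 59/22) = 3.43 servings → $4.12.
cottage cheese + canned tuna with both tight: 2.302 servings and 1.426 servings → $3.44.
The minimum over all feasible corners is $3.44.

$3.44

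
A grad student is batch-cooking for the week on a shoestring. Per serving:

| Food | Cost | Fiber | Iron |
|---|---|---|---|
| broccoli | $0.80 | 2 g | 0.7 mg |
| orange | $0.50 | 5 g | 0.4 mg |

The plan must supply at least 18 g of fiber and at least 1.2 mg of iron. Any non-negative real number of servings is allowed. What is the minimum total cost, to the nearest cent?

Two binding constraints pin down two serving amounts, so the optimal mix uses at most two foods. The candidates are each food alone (scaled to the tighter of fiber/iron) and each pair with both constraints tight.
broccoli only: max(18/2, 1.2/0.7) = 9 servings → $7.20.
orange only: max(18/5, 1.2/0.4) = 3.6 servings → $1.80.
broccoli + orange: the both-tight solution has a negative serving — not a feasible corner.
So the least-cost plan costs $1.80.

$1.80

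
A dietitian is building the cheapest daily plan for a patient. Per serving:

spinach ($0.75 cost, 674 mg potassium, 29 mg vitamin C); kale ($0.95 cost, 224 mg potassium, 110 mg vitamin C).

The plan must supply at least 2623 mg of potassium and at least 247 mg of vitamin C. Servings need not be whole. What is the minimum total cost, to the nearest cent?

$3.86

The cheapest plan sits at a corner of the feasible region — with two constraints it uses at most two foods.
spinach only: max(2623/674, 247/29) = 8.517 servings → $6.39.
kale only: max(2623/224, 247/110) = 11.71 servings → $11.12.
spinach + kale with both tight: 3.447 servings and 1.337 servings → $3.86.
Cheapest feasible corner: $3.86.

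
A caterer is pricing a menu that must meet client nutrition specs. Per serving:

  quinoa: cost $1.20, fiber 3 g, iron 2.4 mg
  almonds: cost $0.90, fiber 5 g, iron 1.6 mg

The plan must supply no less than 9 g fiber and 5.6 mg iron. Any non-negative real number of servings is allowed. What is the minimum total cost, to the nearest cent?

$2.87

With two linear requirements the optimum uses one or two foods; enumerate the corners.
quinoa only: max(9/3, 5.6/2.4) = 3 servings → $3.60.
almonds only: max(9/5, 5.6/1.6) = 3.5 servings → $3.15.
quinoa + almonds with both tight: 1.889 servings and 0.6667 servings → $2.87.
Cheapest feasible corner: $2.87.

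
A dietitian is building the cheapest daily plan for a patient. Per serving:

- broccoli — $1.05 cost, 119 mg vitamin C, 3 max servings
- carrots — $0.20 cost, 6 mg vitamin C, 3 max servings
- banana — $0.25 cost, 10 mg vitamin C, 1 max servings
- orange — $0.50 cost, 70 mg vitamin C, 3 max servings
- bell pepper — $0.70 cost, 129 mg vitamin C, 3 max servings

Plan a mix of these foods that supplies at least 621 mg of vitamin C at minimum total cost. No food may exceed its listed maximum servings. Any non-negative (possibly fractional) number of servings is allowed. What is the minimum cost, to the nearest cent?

Cost per mg of vitamin C: bell pepper $0.0054, orange $0.0071, broccoli $0.0088, banana $0.0250, carrots $0.0333.
Take 3 servings of bell pepper: +387.0 mg vitamin C for $2.10 (total $2.10, still need 234.0 mg).
Take 3 servings of orange: +210.0 mg vitamin C for $1.50 (total $3.60, still need 24.0 mg).
Take 0.2017 servings of broccoli: +24.0 mg vitamin C for $0.21 (total $3.81, still need 0.0 mg).
Greedy by cheapest-per-mg is optimal for a single linear constraint, so the minimum cost is $3.81.

$3.81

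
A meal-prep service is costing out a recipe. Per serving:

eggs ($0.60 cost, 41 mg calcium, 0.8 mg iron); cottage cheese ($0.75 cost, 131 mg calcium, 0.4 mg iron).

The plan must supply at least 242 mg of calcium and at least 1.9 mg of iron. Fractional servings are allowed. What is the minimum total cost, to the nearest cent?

With two linear requirements the optimum uses one or two foods; enumerate the corners.
eggs only: max(242/41, 1.9/0.8) = 5.902 servings → $3.54.
cottage cheese only: max(242/131, 1.9/0.4) = 4.75 servings → $3.56.
eggs + cottage cheese with both tight: 1.721 servings and 1.309 servings → $2.01.
The minimum over all feasible corners is $2.01.

$2.01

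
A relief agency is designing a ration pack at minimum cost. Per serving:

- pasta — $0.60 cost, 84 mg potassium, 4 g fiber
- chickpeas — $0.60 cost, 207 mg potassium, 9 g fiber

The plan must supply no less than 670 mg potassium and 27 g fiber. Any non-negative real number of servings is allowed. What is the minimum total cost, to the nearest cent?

$1.94

Check every corner: each single food scaled to meet both minima, and each pair solved so both constraints bind.
pasta only: max(670/84, 27/4) = 7.976 servings → $4.79.
chickpeas only: max(670/207, 27/9) = 3.237 servings → $1.94.
pasta + chickpeas: intersection lies outside the first quadrant.
Cheapest feasible corner: $1.94.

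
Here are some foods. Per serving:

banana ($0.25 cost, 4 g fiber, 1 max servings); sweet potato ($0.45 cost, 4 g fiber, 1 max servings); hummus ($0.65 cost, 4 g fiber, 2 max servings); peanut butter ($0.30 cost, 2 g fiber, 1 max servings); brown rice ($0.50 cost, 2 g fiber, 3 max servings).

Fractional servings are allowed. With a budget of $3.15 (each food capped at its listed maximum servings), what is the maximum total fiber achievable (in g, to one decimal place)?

21.4 g

Fiber per dollar: banana 16, sweet potato 8.889, peanut butter 6.667, hummus 6.154, brown rice 4.
Take 1 serving of banana: spends $0.25, +4.0 g fiber (running total 4.0 g).
Take 1 serving of sweet potato: spends $0.45, +4.0 g fiber (running total 8.0 g).
Take 1 serving of peanut butter: spends $0.30, +2.0 g fiber (running total 10.0 g).
Take 2 servings of hummus: spends $1.30, +8.0 g fiber (running total 18.0 g).
Take 1.7 servings of brown rice: spends $0.85, +3.4 g fiber (running total 21.4 g).
Greedy by best ratio exhausts the cost allowance optimally: 21.4 g.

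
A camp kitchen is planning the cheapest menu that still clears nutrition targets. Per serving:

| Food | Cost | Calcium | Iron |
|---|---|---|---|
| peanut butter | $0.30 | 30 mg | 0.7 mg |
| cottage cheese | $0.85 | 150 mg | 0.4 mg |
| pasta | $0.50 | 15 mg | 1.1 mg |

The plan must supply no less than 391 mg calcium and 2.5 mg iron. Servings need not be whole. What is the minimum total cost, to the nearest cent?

$2.52

This is a tiny linear program; its minimum lies at a vertex of the feasible set. List the vertices and price them.
peanut butter only: max(391/30, 2.5/0.7) = 13.03 servings → $3.91.
cottage cheese only: max(391/150, 2.5/0.4) = 6.25 servings → $5.31.
pasta only: max(391/15, 2.5/1.1) = 26.07 servings → $13.03.
peanut butter + cottage cheese with both tight: 2.351 servings and 2.137 servings → $2.52.
peanut butter + pasta: the both-tight solution has a negative serving — not a feasible corner.
cottage cheese + pasta with both tight: 2.469 servings and 1.375 servings → $2.79.
Cheapest feasible corner: $2.52.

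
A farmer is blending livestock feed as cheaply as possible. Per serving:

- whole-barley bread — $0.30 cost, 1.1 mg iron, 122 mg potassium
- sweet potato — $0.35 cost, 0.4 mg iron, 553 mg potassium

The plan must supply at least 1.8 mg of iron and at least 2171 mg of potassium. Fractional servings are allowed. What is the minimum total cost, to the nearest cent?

$1.42

This is a tiny linear program; its minimum lies at a vertex of the feasible set. List the vertices and price them.
whole-barley bread only: max(1.8/1.1, 2171/122) = 17.8 servings → $5.34.
sweet potato only: max(1.8/0.4, 2171/553) = 4.5 servings → $1.57.
whole-barley bread + sweet potato with both tight: 0.227 servings and 3.876 servings → $1.42.
Cheapest feasible corner: $1.42.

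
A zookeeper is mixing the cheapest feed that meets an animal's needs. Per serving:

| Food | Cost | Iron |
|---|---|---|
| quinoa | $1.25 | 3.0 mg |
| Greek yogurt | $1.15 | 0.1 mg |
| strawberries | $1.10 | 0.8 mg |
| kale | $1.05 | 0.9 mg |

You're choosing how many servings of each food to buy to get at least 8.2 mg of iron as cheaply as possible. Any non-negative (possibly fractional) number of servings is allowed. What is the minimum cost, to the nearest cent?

Cost per mg of iron: quinoa $0.4167, kale $1.1667, strawberries $1.3750, Greek yogurt $11.5000.
With no serving limits, use only quinoa: 8.2 mg / 3.0 mg = 2.733 servings × $1.25 = $3.42.

$3.42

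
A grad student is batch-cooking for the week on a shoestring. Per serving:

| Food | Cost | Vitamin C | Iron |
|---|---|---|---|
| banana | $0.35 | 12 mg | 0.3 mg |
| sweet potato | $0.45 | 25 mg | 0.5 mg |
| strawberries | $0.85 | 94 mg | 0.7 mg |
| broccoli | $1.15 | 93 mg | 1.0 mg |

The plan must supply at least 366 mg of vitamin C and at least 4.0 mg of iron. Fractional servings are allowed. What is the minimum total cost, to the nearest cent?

$4.22

Compare the cost at each extreme point of the feasible region.
banana only: max(366/12, 4.0/0.3) = 30.5 servings → $10.68.
sweet potato only: max(366/25, 4.0/0.5) = 14.64 servings → $6.59.
strawberries only: max(366/94, 4.0/0.7) = 5.714 servings → $4.86.
broccoli only: max(366/93, 4.0/1.0) = 4 servings → $4.60.
banana + sweet potato: intersection lies outside the first quadrant.
banana + strawberries with both tight: 6.051 servings and 3.121 servings → $4.77.
banana + broccoli with both tight: 0.3774 servings and 3.887 servings → $4.60.
sweet potato + strawberries with both tight: 4.061 servings and 2.814 servings → $4.22.
sweet potato + broccoli with both tight: 0.2791 servings and 3.86 servings → $4.57.
strawberries + broccoli with both targets exact would need a negative amount; discard.
The minimum over all feasible corners is $4.22.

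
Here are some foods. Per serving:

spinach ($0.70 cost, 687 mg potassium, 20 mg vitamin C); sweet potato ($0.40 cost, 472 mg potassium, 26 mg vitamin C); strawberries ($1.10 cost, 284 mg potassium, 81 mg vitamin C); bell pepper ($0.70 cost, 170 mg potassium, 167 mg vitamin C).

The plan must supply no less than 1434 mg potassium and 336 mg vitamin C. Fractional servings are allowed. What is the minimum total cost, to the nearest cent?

Minimising a linear cost over {potassium ≥ 1434, vitamin C ≥ 336, servings ≥ 0} — the optimum is at a vertex, using one or two foods.
spinach only: max(1434/687, 336/20) = 16.8 servings → $11.76.
sweet potato only: max(1434/472, 336/26) = 12.92 servings → $5.17.
strawberries only: max(1434/284, 336/81) = 5.049 servings → $5.55.
bell pepper only: max(1434/170, 336/167) = 8.435 servings → $5.90.
spinach + sweet potato: intersection lies outside the first quadrant.
spinach + strawberries with both tight: 0.4149 servings and 4.046 servings → $4.74.
spinach + bell pepper with both tight: 1.638 servings and 1.816 servings → $2.42.
sweet potato + strawberries with both tight: 0.672 servings and 3.932 servings → $4.59.
sweet potato + bell pepper with both tight: 2.451 servings and 1.63 servings → $2.12.
strawberries + bell pepper with both targets exact would need a negative amount; discard.
The minimum over all feasible corners is $2.12.

$2.12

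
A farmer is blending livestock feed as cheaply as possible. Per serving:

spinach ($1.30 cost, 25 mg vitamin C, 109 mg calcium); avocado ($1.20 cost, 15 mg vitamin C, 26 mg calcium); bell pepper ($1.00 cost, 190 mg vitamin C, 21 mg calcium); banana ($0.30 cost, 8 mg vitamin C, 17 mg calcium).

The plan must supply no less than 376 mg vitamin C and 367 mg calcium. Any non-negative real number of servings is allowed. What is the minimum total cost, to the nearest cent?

$5.56

The cheapest plan sits at a corner of the feasible region — with two constraints it uses at most two foods.
spinach only: max(376/25, 367/109) = 15.04 servings → $19.55.
avocado only: max(376/15, 367/26) = 25.07 servings → $30.08.
bell pepper only: max(376/190, 367/21) = 17.48 servings → $17.48.
banana only: max(376/8, 367/17) = 47 servings → $14.10.
spinach + avocado: the both-tight solution has a negative serving — not a feasible corner.
spinach + bell pepper with both tight: 3.063 servings and 1.576 servings → $5.56.
spinach + banana: the both-tight solution has a negative serving — not a feasible corner.
avocado + bell pepper with both tight: 13.37 servings and 0.9235 servings → $16.97.
avocado + banana with both targets exact would need a negative amount; discard.
bell pepper + banana with both tight: 1.129 servings and 20.19 servings → $7.19.
Cheapest feasible corner: $5.56.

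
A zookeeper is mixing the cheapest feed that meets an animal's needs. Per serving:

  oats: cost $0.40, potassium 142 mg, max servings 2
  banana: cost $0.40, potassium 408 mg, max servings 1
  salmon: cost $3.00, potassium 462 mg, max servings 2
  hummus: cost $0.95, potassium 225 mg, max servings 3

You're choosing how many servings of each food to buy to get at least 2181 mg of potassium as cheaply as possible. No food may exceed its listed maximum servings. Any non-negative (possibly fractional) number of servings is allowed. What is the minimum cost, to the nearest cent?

Cost per mg of potassium: banana $0.0010, oats $0.0028, hummus $0.0042, salmon $0.0065.
Take 1 serving of banana: +408.0 mg potassium for $0.40 (total $0.40, still need 1773.0 mg).
Take 2 servings of oats: +284.0 mg potassium for $0.80 (total $1.20, still need 1489.0 mg).
Take 3 servings of hummus: +675.0 mg potassium for $2.85 (total $4.05, still need 814.0 mg).
Take 1.762 servings of salmon: +814.0 mg potassium for $5.29 (total $9.34, still need 0.0 mg).
Greedy by cheapest-per-mg is optimal for a single linear constraint, so the minimum cost is $9.34.

$9.34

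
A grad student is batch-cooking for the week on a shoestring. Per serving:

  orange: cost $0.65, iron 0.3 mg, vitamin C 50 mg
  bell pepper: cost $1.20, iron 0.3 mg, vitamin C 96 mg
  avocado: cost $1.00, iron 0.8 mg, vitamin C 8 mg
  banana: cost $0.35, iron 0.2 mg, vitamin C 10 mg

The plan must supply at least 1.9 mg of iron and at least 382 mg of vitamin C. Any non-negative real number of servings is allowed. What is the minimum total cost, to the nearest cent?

$4.90

orange only: max(1.9/0.3, 382/50) = 7.64 servings → $4.97.
bell pepper only: max(1.9/0.3, 382/96) = 6.333 servings → $7.60.
avocado only: max(1.9/0.8, 382/8) = 47.75 servings → $47.75.
banana only: max(1.9/0.2, 382/10) = 38.2 servings → $13.37.
orange + bell pepper with both tight: 4.913 servings and 1.42 servings → $4.90.
orange + avocado with both targets exact would need a negative amount; discard.
orange + banana: the both-tight solution has a negative serving — not a feasible corner.
bell pepper + avocado with both tight: 3.903 servings and 0.9113 servings → $5.60.
bell pepper + banana with both tight: 3.543 servings and 4.185 servings → $5.72.
avocado + banana with both targets exact would need a negative amount; discard.
Cheapest feasible corner: $4.90.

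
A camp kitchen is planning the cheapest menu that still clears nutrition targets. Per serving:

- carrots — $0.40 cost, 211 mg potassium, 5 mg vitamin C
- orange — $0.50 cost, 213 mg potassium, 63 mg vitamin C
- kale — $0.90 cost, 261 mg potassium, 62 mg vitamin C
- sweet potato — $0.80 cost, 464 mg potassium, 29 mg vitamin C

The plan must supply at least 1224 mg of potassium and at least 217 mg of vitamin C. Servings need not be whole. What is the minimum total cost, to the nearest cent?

$2.49

Compare the cost at each extreme point of the feasible region.
carrots only: max(1224/211, 217/5) = 43.4 servings → $17.36.
orange only: max(1224/213, 217/63) = 5.746 servings → $2.87.
kale only: max(1224/261, 217/62) = 4.69 servings → $4.22.
sweet potato only: max(1224/464, 217/29) = 7.483 servings → $5.99.
carrots + orange with both tight: 2.526 servings and 3.244 servings → $2.63.
carrots + kale with both tight: 1.635 servings and 3.368 servings → $3.69.
carrots + sweet potato with both targets exact would need a negative amount; discard.
orange + kale: intersection lies outside the first quadrant.
orange + sweet potato with both tight: 2.828 servings and 1.34 servings → $2.49.
kale + sweet potato with both tight: 3.075 servings and 0.9081 servings → $3.49.
The minimum over all feasible corners is $2.49.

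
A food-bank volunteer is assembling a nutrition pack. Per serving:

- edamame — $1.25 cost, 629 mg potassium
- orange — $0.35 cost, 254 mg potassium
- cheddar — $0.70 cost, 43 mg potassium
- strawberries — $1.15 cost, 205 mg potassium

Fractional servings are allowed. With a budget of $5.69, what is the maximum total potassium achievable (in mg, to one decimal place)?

4129.3 mg

Potassium per dollar: orange 725.7, edamame 503.2, strawberries 178.3, cheddar 61.43.
With no serving limits, spend the whole cost allowance on orange: $5.69 / $0.35 × 254 mg = 4129.3 mg.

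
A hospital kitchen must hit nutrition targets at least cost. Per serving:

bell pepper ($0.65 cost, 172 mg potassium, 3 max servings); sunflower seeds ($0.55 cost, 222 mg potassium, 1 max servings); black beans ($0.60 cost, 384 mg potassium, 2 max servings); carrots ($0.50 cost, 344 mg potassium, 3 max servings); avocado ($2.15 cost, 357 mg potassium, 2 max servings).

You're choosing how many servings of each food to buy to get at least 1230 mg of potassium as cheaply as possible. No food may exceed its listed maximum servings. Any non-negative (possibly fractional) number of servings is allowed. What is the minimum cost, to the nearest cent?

Cost per mg of potassium: carrots $0.0015, black beans $0.0016, sunflower seeds $0.0025, bell pepper $0.0038, avocado $0.0060.
Take 3 servings of carrots: +1032.0 mg potassium for $1.50 (total $1.50, still need 198.0 mg).
Take 0.5156 servings of black beans: +198.0 mg potassium for $0.31 (total $1.81, still need 0.0 mg).
Greedy by cheapest-per-mg is optimal for a single linear constraint, so the minimum cost is $1.81.

$1.81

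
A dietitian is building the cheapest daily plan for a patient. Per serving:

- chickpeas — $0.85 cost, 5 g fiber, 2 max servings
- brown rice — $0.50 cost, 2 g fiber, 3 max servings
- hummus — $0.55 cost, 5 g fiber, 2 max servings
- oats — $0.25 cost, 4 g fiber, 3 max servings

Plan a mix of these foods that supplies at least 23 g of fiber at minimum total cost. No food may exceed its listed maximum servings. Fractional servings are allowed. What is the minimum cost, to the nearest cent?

$2.02

Cost per g of fiber: oats $0.0625, hummus $0.1100, chickpeas $0.1700, brown rice $0.2500.
Take 3 servings of oats: +12.0 g fiber for $0.75 (total $0.75, still need 11.0 g).
Take 2 servings of hummus: +10.0 g fiber for $1.10 (total $1.85, still need 1.0 g).
Take 0.2 servings of chickpeas: +1.0 g fiber for $0.17 (total $2.02, still need 0.0 g).
Greedy by cheapest-per-g is optimal for a single linear constraint, so the minimum cost is $2.02.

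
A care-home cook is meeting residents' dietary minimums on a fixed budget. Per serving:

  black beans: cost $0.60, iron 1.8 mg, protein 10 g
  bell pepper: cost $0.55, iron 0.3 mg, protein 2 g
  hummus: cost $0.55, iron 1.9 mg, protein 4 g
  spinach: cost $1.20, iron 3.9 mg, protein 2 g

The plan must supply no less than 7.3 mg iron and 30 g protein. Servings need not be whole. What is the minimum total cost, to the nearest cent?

An LP optimum is at a vertex; with two nutrient constraints at most two foods are used. Check each candidate.
black beans only: max(7.3/1.8, 30/10) = 4.056 servings → $2.43.
bell pepper only: max(7.3/0.3, 30/2) = 24.33 servings → $13.38.
hummus only: max(7.3/1.9, 30/4) = 7.5 servings → $4.12.
spinach only: max(7.3/3.9, 30/2) = 15 servings → $18.00.
black beans + bell pepper: intersection lies outside the first quadrant.
black beans + hummus with both tight: 2.356 servings and 1.61 servings → $2.30.
black beans + spinach with both tight: 2.893 servings and 0.5367 servings → $2.38.
bell pepper + hummus with both tight: 10.69 servings and 2.154 servings → $7.07.
bell pepper + spinach with both tight: 14.22 servings and 0.7778 servings → $8.76.
hummus + spinach with both targets exact would need a negative amount; discard.
So the least-cost plan costs $2.30.

$2.30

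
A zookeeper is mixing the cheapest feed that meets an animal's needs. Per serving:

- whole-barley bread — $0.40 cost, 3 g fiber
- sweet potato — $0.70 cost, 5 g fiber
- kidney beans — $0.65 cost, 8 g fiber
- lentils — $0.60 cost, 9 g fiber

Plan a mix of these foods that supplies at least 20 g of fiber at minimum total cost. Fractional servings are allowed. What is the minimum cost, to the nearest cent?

$1.33

Cost per g of fiber: lentils $0.0667, kidney beans $0.0813, whole-barley bread $0.1333, sweet potato $0.1400.
With no serving limits, use only lentils: 20 g / 9 g = 2.222 servings × $0.60 = $1.33.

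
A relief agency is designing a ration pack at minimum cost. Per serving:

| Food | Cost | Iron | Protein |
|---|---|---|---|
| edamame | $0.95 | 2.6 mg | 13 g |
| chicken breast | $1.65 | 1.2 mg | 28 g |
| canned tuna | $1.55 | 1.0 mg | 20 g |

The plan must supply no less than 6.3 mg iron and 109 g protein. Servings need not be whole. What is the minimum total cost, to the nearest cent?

$6.57

Compare the cost at each extreme point of the feasible region.
edamame only: max(6.3/2.6, 109/13) = 8.385 servings → $7.97.
chicken breast only: max(6.3/1.2, 109/28) = 5.25 servings → $8.66.
canned tuna only: max(6.3/1.0, 109/20) = 6.3 servings → $9.77.
edamame + chicken breast with both tight: 0.7972 servings and 3.523 servings → $6.57.
edamame + canned tuna with both tight: 0.4359 servings and 5.167 servings → $8.42.
chicken breast + canned tuna: intersection lies outside the first quadrant.
The minimum over all feasible corners is $6.57.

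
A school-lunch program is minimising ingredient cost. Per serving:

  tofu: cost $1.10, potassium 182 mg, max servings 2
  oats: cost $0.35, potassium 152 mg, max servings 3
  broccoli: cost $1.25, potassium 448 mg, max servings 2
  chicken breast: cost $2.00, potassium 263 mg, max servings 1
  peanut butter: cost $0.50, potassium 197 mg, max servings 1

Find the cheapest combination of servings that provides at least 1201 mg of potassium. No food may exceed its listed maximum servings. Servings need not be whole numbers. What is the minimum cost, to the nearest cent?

$3.08

Cost per mg of potassium: oats $0.0023, peanut butter $0.0025, broccoli $0.0028, tofu $0.0060, chicken breast $0.0076.
Take 3 servings of oats: +456.0 mg potassium for $1.05 (total $1.05, still need 745.0 mg).
Take 1 serving of peanut butter: +197.0 mg potassium for $0.50 (total $1.55, still need 548.0 mg).
Take 1.223 servings of broccoli: +548.0 mg potassium for $1.53 (total $3.08, still need 0.0 mg).
Greedy by cheapest-per-mg is optimal for a single linear constraint, so the minimum cost is $3.08.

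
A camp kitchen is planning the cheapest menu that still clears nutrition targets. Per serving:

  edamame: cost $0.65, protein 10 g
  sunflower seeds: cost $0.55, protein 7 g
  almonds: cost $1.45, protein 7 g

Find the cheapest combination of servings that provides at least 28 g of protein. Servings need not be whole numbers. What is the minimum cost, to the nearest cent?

Cost per g of protein: edamame $0.0650, sunflower seeds $0.0786, almonds $0.2071.
With no serving limits, use only edamame: 28 g / 10 g = 2.8 servings × $0.65 = $1.82.

$1.82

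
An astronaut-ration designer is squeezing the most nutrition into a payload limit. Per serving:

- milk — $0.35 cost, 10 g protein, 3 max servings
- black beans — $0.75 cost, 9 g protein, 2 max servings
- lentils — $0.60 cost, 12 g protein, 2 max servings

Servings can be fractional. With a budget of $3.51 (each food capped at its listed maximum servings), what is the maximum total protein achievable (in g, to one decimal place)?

69.1 g

Protein per dollar: milk 28.57, lentils 20, black beans 12.
Take 3 servings of milk: spends $1.05, +30.0 g protein (running total 30.0 g).
Take 2 servings of lentils: spends $1.20, +24.0 g protein (running total 54.0 g).
Take 1.68 servings of black beans: spends $1.26, +15.1 g protein (running total 69.1 g).
Greedy by best ratio exhausts the cost allowance optimally: 69.1 g.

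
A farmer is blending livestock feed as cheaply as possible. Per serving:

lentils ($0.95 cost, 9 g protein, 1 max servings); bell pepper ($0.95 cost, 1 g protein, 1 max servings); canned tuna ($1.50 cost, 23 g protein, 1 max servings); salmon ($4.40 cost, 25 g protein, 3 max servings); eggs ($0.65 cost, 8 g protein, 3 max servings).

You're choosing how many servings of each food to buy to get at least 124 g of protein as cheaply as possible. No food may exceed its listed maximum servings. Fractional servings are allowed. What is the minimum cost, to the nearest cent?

Cost per g of protein: canned tuna $0.0652, eggs $0.0813, lentils $0.1056, salmon $0.1760, bell pepper $0.9500.
Take 1 serving of canned tuna: +23.0 g protein for $1.50 (total $1.50, still need 101.0 g).
Take 3 servings of eggs: +24.0 g protein for $1.95 (total $3.45, still need 77.0 g).
Take 1 serving of lentils: +9.0 g protein for $0.95 (total $4.40, still need 68.0 g).
Take 2.72 servings of salmon: +68.0 g protein for $11.97 (total $16.37, still need 0.0 g).
Filling from the cheapest source first is optimal under one linear minimum: $16.37.

$16.37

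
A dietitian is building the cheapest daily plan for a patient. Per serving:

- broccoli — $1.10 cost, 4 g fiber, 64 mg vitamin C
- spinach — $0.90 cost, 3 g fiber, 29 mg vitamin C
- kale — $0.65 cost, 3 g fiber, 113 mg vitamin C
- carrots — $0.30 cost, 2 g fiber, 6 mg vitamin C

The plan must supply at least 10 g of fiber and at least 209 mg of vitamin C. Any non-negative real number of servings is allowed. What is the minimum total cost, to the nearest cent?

The cheapest plan sits at a corner of the feasible region — with two constraints it uses at most two foods.
broccoli only: max(10/4, 209/64) = 3.266 servings → $3.59.
spinach only: max(10/3, 209/29) = 7.207 servings → $6.49.
kale only: max(10/3, 209/113) = 3.333 servings → $2.17.
carrots only: max(10/2, 209/6) = 34.83 servings → $10.45.
broccoli + spinach with both targets exact would need a negative amount; discard.
broccoli + kale with both tight: 1.935 servings and 0.7538 servings → $2.62.
broccoli + carrots: the both-tight solution has a negative serving — not a feasible corner.
spinach + kale with both tight: 1.996 servings and 1.337 servings → $2.67.
spinach + carrots: intersection lies outside the first quadrant.
kale + carrots with both tight: 1.721 servings and 2.418 servings → $1.84.
The minimum over all feasible corners is $1.84.

$1.84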